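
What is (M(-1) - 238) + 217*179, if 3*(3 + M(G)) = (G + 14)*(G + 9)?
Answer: 115910/3 ≈ 38637.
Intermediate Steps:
M(G) = -3 + (9 + G)*(14 + G)/3 (M(G) = -3 + ((G + 14)*(G + 9))/3 = -3 + ((14 + G)*(9 + G))/3 = -3 + ((9 + G)*(14 + G))/3 = -3 + (9 + G)*(14 + G)/3)
(M(-1) - 238) + 217*179 = ((39 + (⅓)*(-1)² + (23/3)*(-1)) - 238) + 217*179 = ((39 + (⅓)*1 - 23/3) - 238) + 38843 = ((39 + ⅓ - 23/3) - 238) + 38843 = (95/3 - 238) + 38843 = -619/3 + 38843 = 115910/3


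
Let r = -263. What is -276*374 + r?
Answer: -103487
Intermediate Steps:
-276*374 + r = -276*374 - 263 = -103224 - 263 = -103487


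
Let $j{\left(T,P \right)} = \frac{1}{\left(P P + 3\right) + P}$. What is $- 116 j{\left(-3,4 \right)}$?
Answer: $- \frac{116}{23} \approx -5.0435$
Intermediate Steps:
$j{\left(T,P \right)} = \frac{1}{3 + P + P^{2}}$ ($j{\left(T,P \right)} = \frac{1}{\left(P^{2} + 3\right) + P} = \frac{1}{\left(3 + P^{2}\right) + P} = \frac{1}{3 + P + P^{2}}$)
$- 116 j{\left(-3,4 \right)} = - \frac{116}{3 + 4 + 4^{2}} = - \frac{116}{3 + 4 + 16} = - \frac{116}{23}$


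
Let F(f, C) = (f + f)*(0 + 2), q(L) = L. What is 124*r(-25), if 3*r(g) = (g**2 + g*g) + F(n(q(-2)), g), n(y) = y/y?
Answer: 51832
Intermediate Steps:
n(y) = 1
F(f, C) = 4*f (F(f, C) = (2*f)*2 = 4*f)
r(g) = 4/3 + 2*g**2/3 (r(g) = ((g**2 + g*g) + 4*1)/3 = ((g**2 + g**2) + 4)/3 = (2*g**2 + 4)/3 = (4 + 2*g**2)/3 = 4/3 + 2*g**2/3)
124*r(-25) = 124*(4/3 + (2/3)*(-25)**2) = 124*(4/3 + (2/3)*625) = 124*(4/3 + 1250/3) = 124*418 = 51832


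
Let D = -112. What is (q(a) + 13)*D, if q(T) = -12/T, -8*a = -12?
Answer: -560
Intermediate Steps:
a = 3/2 (a = -⅛*(-12) = 3/2 ≈ 1.5000)
(q(a) + 13)*D = (-12/3/2 + 13)*(-112) = (-12*⅔ + 13)*(-112) = (-8 + 13)*(-112) = 5*(-112) = -560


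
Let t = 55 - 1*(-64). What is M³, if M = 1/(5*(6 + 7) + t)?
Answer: 1/6229504 ≈ 1.6053e-7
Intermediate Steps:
t = 119 (t = 55 + 64 = 119)
M = 1/184 (M = 1/(5*(6 + 7) + 119) = 1/(5*13 + 119) = 1/(65 + 119) = 1/184 ≈ 0.0054348)
M³ = (1/184)³ = 1/6229504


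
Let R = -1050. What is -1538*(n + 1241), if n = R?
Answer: -293758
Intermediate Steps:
n = -1050
-1538*(n + 1241) = -1538*(-1050 + 1241) = -1538*191 = -293758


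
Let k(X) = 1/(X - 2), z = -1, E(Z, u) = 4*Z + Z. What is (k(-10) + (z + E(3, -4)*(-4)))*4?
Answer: -733/3 ≈ -244.33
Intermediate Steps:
E(Z, u) = 5*Z
k(X) = 1/(-2 + X)
(k(-10) + (z + E(3, -4)*(-4)))*4 = (1/(-2 - 10) + (-1 + (5*3)*(-4)))*4 = (1/(-12) + (-1 + 15*(-4)))*4 = (-1/12 + (-1 - 60))*4 = (-1/12 - 61)*4 = -733/12*4 = -733/3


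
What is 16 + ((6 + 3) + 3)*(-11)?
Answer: -116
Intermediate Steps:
16 + ((6 + 3) + 3)*(-11) = 16 + (9 + 3)*(-11) = 16 + 12*(-11) = 16 - 132 = -116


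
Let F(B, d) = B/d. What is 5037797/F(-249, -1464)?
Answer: 2458444936/83 ≈ 2.9620e+7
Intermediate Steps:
5037797/F(-249, -1464) = 5037797/((-249/(-1464))) = 5037797/((-249*(-1/1464))) = 5037797/(83/488) = 5037797*(488/83) = 2458444936/83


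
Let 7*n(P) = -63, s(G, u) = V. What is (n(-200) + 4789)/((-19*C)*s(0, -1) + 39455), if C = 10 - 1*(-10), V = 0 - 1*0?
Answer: 956/7891 ≈ 0.12115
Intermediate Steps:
V = 0 (V = 0 + 0 = 0)
s(G, u) = 0
n(P) = -9 (n(P) = (1/7)*(-63) = -9)
C = 20 (C = 10 + 10 = 20)
(n(-200) + 4789)/((-19*C)*s(0, -1) + 39455) = (-9 + 4789)/(-19*20*0 + 39455) = 4780/(-380*0 + 39455) = 4780/(0 + 39455) = 4780/39455 = 4780*(1/39455) = 956/7891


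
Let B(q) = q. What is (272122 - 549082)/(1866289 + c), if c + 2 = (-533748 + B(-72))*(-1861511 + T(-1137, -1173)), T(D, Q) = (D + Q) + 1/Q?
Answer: -36097120/129674732016059 ≈ -2.7837e-7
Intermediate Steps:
T(D, Q) = D + Q + 1/Q
c = 389023466329178/391 (c = -2 + (-533748 - 72)*(-1861511 + (-1137 - 1173 + 1/(-1173))) = -2 - 533820*(-1861511 + (-1137 - 1173 - 1/1173)) = -2 - 533820*(-1861511 - 2709631/1173) = -2 - 533820*(-2186262034/1173) = -2 + 389023466329960/391 = 389023466329178/391 ≈ 9.9494e+11)
(272122 - 549082)/(1866289 + c) = (272122 - 549082)/(1866289 + 389023466329178/391) = -276960/389024196048177/391 = -276960*391/389024196048177 = -36097120/129674732016059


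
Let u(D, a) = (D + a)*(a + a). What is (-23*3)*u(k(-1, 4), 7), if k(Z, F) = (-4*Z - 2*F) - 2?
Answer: -966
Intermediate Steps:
k(Z, F) = -2 - 4*Z - 2*F
u(D, a) = 2*a*(D + a) (u(D, a) = (D + a)*(2*a) = 2*a*(D + a))
(-23*3)*u(k(-1, 4), 7) = (-23*3)*(2*7*((-2 - 4*(-1) - 2*4) + 7)) = (-23*3)*(2*7*((-2 + 4 - 8) + 7)) = -138*7*(-6 + 7) = -138*7 = -69*14 = -966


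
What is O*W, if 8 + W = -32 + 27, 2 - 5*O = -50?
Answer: -676/5 ≈ -135.20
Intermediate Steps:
O = 52/5 (O = ⅖ - ⅕*(-50) = ⅖ + 10 = 52/5 ≈ 10.400)
W = -13 (W = -8 + (-32 + 27) = -8 - 5 = -13)
O*W = (52/5)*(-13) = -676/5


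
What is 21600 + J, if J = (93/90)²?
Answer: 19440961/900 ≈ 21601.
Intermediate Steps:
J = 961/900 (J = (93*(1/90))² = (31/30)² = 961/900 ≈ 1.0678)
21600 + J = 21600 + 961/900 = 19440961/900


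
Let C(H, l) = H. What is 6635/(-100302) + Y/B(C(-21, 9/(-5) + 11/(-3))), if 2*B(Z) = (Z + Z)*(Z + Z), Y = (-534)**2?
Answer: 1588659169/4914798 ≈ 323.24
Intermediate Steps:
Y = 285156
B(Z) = 2*Z**2 (B(Z) = ((Z + Z)*(Z + Z))/2 = ((2*Z)*(2*Z))/2 = (4*Z**2)/2 = 2*Z**2)
6635/(-100302) + Y/B(C(-21, 9/(-5) + 11/(-3))) = 6635/(-100302) + 285156/((2*(-21)**2)) = 6635*(-1/100302) + 285156/((2*441)) = -6635/100302 + 285156/882 = -6635/100302 + 285156*(1/882) = -6635/100302 + 15842/49 = 1588659169/4914798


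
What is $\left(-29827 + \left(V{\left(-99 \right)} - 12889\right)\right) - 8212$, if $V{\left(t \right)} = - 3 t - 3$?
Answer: $-50634$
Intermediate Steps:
$V{\left(t \right)} = -3 - 3 t$
$\left(-29827 + \left(V{\left(-99 \right)} - 12889\right)\right) - 8212 = \left(-29827 - 12595\right) - 8212 = -42422 - 8212 = -50634$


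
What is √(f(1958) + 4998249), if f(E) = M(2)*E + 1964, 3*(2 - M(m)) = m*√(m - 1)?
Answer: √45025413/3 ≈ 2236.7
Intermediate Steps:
M(m) = 2 - m*√(-1 + m)/3 (M(m) = 2 - m*√(m - 1)/3 = 2 - m*√(-1 + m)/3)
f(E) = 1964 + 4*E/3 (f(E) = (2 - ⅓*2*√(-1 + 2))*E + 1964 = (2 - ⅓*2*√1)*E + 1964 = (2 - ⅓*2*1)*E + 1964 = (2 - ⅔)*E + 1964 = 4*E/3 + 1964 = 1964 + 4*E/3)
√(f(1958) + 4998249) = √((1964 + (4/3)*1958) + 4998249) = √((1964 + 7832/3) + 4998249) = √(13724/3 + 4998249) = √(15008471/3) = √45025413/3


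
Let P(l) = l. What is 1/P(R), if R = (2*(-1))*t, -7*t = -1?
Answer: -7/2 ≈ -3.5000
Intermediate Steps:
t = ⅐ (t = -⅐*(-1) = ⅐ ≈ 0.14286)
R = -2/7 (R = (2*(-1))*(⅐) = -2*⅐ = -2/7 ≈ -0.28571)
1/P(R) = 1/(-2/7) = -7/2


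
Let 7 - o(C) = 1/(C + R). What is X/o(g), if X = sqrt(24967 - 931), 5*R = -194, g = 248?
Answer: 2092*sqrt(6009)/7317 ≈ 22.163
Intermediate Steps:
R = -194/5 (R = (1/5)*(-194) = -194/5 ≈ -38.800)
X = 2*sqrt(6009) (X = sqrt(24036) = 2*sqrt(6009) ≈ 155.04)
o(C) = 7 - 1/(-194/5 + C) (o(C) = 7 - 1/(C - 194/5) = 7 - 1/(-194/5 + C))
X/o(g) = (2*sqrt(6009))/(((-1363 + 35*248)/(-194 + 5*248))) = (2*sqrt(6009))/(((-1363 + 8680)/(-194 + 1240))) = (2*sqrt(6009))/((7317/1046)) = (2*sqrt(6009))/(((1/1046)*7317)) = (2*sqrt(6009))/(7317/1046) = (2*sqrt(6009))*(1046/7317) = 2092*sqrt(6009)/7317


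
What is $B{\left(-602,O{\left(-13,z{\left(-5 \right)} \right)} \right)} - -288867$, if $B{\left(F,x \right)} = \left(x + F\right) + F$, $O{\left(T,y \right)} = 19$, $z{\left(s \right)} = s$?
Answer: $287682$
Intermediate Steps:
$B{\left(F,x \right)} = x + 2 F$ ($B{\left(F,x \right)} = \left(F + x\right) + F = x + 2 F$)
$B{\left(-602,O{\left(-13,z{\left(-5 \right)} \right)} \right)} - -288867 = \left(19 + 2 \left(-602\right)\right) - -288867 = \left(19 - 1204\right) + 288867 = -1185 + 288867 = 287682$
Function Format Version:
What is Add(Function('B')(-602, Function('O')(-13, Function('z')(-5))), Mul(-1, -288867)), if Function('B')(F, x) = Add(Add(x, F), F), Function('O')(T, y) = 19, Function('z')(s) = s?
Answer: 287682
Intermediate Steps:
Function('B')(F, x) = Add(x, Mul(2, F)) (Function('B')(F, x) = Add(Add(F, x), F) = Add(x, Mul(2, F)))
Add(Function('B')(-602, Function('O')(-13, Function('z')(-5))), Mul(-1, -288867)) = Add(Add(19, Mul(2, -602)), Mul(-1, -288867)) = Add(Add(19, -1204), 288867) = Add(-1185, 288867) = 287682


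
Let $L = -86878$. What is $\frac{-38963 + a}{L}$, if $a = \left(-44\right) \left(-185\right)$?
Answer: $\frac{30823}{86878} \approx 0.35478$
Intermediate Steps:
$a = 8140$
$\frac{-38963 + a}{L} = \frac{-38963 + 8140}{-86878} = \left(-30823\right) \left(- \frac{1}{86878}\right) = \frac{30823}{86878}$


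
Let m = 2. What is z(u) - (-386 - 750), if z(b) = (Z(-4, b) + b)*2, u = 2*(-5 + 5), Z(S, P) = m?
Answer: 1140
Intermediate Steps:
Z(S, P) = 2
u = 0 (u = 2*0 = 0)
z(b) = 4 + 2*b (z(b) = (2 + b)*2 = 4 + 2*b)
z(u) - (-386 - 750) = (4 + 2*0) - (-386 - 750) = (4 + 0) - 1*(-1136) = 4 + 1136 = 1140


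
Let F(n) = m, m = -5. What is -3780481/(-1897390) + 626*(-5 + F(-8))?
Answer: -11873880919/1897390 ≈ -6258.0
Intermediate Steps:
F(n) = -5
-3780481/(-1897390) + 626*(-5 + F(-8)) = -3780481/(-1897390) + 626*(-5 - 5) = -3780481*(-1/1897390) + 626*(-10) = 3780481/1897390 - 6260 = -11873880919/1897390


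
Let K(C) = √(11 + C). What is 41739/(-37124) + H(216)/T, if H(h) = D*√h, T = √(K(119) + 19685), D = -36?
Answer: -41739/37124 - 216*√6/√(19685 + √130) ≈ -4.8943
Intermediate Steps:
T = √(19685 + √130) (T = √(√(11 + 119) + 19685) = √(√130 + 19685) = √(19685 + √130) ≈ 140.34)
H(h) = -36*√h
41739/(-37124) + H(216)/T = 41739/(-37124) + (-216*√6)/(√(19685 + √130)) = 41739*(-1/37124) + (-216*√6)/√(19685 + √130) = -41739/37124 + (-216*√6)/√(19685 + √130) = -41739/37124 - 216*√6/√(19685 + √130)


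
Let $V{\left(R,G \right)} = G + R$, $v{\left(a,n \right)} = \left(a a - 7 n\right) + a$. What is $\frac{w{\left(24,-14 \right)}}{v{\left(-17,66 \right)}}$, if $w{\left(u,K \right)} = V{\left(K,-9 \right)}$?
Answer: $\frac{23}{190} \approx 0.12105$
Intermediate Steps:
$v{\left(a,n \right)} = a + a^{2} - 7 n$ ($v{\left(a,n \right)} = \left(a^{2} - 7 n\right) + a = a + a^{2} - 7 n$)
$w{\left(u,K \right)} = -9 + K$
$\frac{w{\left(24,-14 \right)}}{v{\left(-17,66 \right)}} = \frac{-9 - 14}{-17 + \left(-17\right)^{2} - 462} = - \frac{23}{-17 + 289 - 462} = - \frac{23}{-190} = \left(-23\right) \left(- \frac{1}{190}\right) = \frac{23}{190}$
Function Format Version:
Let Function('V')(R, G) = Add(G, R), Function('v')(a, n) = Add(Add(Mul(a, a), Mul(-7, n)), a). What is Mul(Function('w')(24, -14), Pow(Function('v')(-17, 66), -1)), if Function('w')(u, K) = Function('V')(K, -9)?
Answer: Rational(23, 190) ≈ 0.12105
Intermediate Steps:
Function('v')(a, n) = Add(a, Pow(a, 2), Mul(-7, n)) (Function('v')(a, n) = Add(Add(Pow(a, 2), Mul(-7, n)), a) = Add(a, Pow(a, 2), Mul(-7, n)))
Function('w')(u, K) = Add(-9, K)
Mul(Function('w')(24, -14), Pow(Function('v')(-17, 66), -1)) = Mul(Add(-9, -14), Pow(Add(-17, Pow(-17, 2), Mul(-7, 66)), -1)) = Mul(-23, Pow(Add(-17, 289, -462), -1)) = Mul(-23, Pow(-190, -1)) = Mul(-23, Rational(-1, 190)) = Rational(23, 190)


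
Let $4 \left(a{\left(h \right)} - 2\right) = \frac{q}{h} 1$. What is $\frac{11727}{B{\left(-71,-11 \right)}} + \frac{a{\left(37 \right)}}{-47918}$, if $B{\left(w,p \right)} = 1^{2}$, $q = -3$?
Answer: $\frac{83166288835}{7091864} \approx 11727.0$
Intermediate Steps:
$B{\left(w,p \right)} = 1$
$a{\left(h \right)} = 2 - \frac{3}{4 h}$ ($a{\left(h \right)} = 2 + \frac{- \frac{3}{h} 1}{4} = 2 + \frac{\left(-3\right) \frac{1}{h}}{4} = 2 - \frac{3}{4 h}$)
$\frac{11727}{B{\left(-71,-11 \right)}} + \frac{a{\left(37 \right)}}{-47918} = \frac{11727}{1} + \frac{2 - \frac{3}{4 \cdot 37}}{-47918} = 11727 \cdot 1 + \left(2 - \frac{3}{148}\right) \left(- \frac{1}{47918}\right) = 11727 + \left(2 - \frac{3}{148}\right) \left(- \frac{1}{47918}\right) = 11727 + \frac{293}{148} \left(- \frac{1}{47918}\right) = 11727 - \frac{293}{7091864} = \frac{83166288835}{7091864}$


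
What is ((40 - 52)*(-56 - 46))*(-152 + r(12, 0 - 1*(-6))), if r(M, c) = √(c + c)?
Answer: -186048 + 2448*√3 ≈ -1.8181e+5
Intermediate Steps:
r(M, c) = √2*√c (r(M, c) = √(2*c) = √2*√c)
((40 - 52)*(-56 - 46))*(-152 + r(12, 0 - 1*(-6))) = ((40 - 52)*(-56 - 46))*(-152 + √2*√(0 - 1*(-6))) = (-12*(-102))*(-152 + √2*√(0 + 6)) = 1224*(-152 + √2*√6) = 1224*(-152 + 2*√3) = -186048 + 2448*√3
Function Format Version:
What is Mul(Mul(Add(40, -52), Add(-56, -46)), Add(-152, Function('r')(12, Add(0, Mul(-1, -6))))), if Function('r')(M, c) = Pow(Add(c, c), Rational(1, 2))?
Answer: Add(-186048, Mul(2448, Pow(3, Rational(1, 2)))) ≈ -1.8181e+5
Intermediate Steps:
Function('r')(M, c) = Mul(Pow(2, Rational(1, 2)), Pow(c, Rational(1, 2))) (Function('r')(M, c) = Pow(Mul(2, c), Rational(1, 2)) = Mul(Pow(2, Rational(1, 2)), Pow(c, Rational(1, 2))))
Mul(Mul(Add(40, -52), Add(-56, -46)), Add(-152, Function('r')(12, Add(0, Mul(-1, -6))))) = Mul(Mul(Add(40, -52), Add(-56, -46)), Add(-152, Mul(Pow(2, Rational(1, 2)), Pow(Add(0, Mul(-1, -6)), Rational(1, 2))))) = Mul(Mul(-12, -102), Add(-152, Mul(Pow(2, Rational(1, 2)), Pow(Add(0, 6), Rational(1, 2))))) = Mul(1224, Add(-152, Mul(Pow(2, Rational(1, 2)), Pow(6, Rational(1, 2))))) = Mul(1224, Add(-152, Mul(2, Pow(3, Rational(1, 2))))) = Add(-186048, Mul(2448, Pow(3, Rational(1, 2))))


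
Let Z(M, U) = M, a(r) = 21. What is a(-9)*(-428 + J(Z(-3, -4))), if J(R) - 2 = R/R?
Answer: -8925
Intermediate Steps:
J(R) = 3 (J(R) = 2 + R/R = 2 + 1 = 3)
a(-9)*(-428 + J(Z(-3, -4))) = 21*(-428 + 3) = 21*(-425) = -8925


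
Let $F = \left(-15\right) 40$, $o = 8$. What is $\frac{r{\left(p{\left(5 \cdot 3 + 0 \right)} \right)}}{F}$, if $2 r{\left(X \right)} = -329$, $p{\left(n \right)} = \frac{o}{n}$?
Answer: $\frac{329}{1200} \approx 0.27417$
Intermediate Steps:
$p{\left(n \right)} = \frac{8}{n}$
$r{\left(X \right)} = - \frac{329}{2}$ ($r{\left(X \right)} = \frac{1}{2} \left(-329\right) = - \frac{329}{2}$)
$F = -600$
$\frac{r{\left(p{\left(5 \cdot 3 + 0 \right)} \right)}}{F} = - \frac{329}{2 \left(-600\right)} = \left(- \frac{329}{2}\right) \left(- \frac{1}{600}\right) = \frac{329}{1200}$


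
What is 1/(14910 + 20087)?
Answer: 1/34997 ≈ 2.8574e-5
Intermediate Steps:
1/(14910 + 20087) = 1/34997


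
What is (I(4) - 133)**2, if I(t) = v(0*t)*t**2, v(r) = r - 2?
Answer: 27225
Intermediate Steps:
v(r) = -2 + r
I(t) = -2*t**2 (I(t) = (-2 + 0*t)*t**2 = (-2 + 0)*t**2 = -2*t**2)
(I(4) - 133)**2 = (-2*4**2 - 133)**2 = (-2*16 - 133)**2 = (-32 - 133)**2 = (-165)**2 = 27225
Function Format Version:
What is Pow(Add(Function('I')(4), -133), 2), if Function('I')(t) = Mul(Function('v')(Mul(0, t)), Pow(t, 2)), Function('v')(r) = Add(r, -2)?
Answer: 27225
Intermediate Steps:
Function('v')(r) = Add(-2, r)
Function('I')(t) = Mul(-2, Pow(t, 2)) (Function('I')(t) = Mul(Add(-2, Mul(0, t)), Pow(t, 2)) = Mul(Add(-2, 0), Pow(t, 2)) = Mul(-2, Pow(t, 2)))
Pow(Add(Function('I')(4), -133), 2) = Pow(Add(Mul(-2, Pow(4, 2)), -133), 2) = Pow(Add(Mul(-2, 16), -133), 2) = Pow(Add(-32, -133), 2) = Pow(-165, 2) = 27225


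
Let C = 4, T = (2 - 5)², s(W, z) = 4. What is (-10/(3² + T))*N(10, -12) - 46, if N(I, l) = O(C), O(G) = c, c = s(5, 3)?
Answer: -434/9 ≈ -48.222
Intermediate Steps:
T = 9 (T = (-3)² = 9)
c = 4
O(G) = 4
N(I, l) = 4
(-10/(3² + T))*N(10, -12) - 46 = -10/(3² + 9)*4 - 46 = -10/(9 + 9)*4 - 46 = -10/18*4 - 46 = -10*1/18*4 - 46 = -5/9*4 - 46 = -20/9 - 46 = -434/9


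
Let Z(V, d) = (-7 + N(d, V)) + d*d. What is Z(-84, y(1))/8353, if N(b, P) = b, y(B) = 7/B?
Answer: 49/8353 ≈ 0.0058662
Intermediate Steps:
Z(V, d) = -7 + d + d**2 (Z(V, d) = (-7 + d) + d*d = (-7 + d) + d**2 = -7 + d + d**2)
Z(-84, y(1))/8353 = (-7 + 7/1 + (7/1)**2)/8353 = (-7 + 7*1 + (7*1)**2)*(1/8353) = (-7 + 7 + 7**2)*(1/8353) = (-7 + 7 + 49)*(1/8353) = 49*(1/8353) = 49/8353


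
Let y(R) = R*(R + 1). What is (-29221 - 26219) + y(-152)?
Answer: -32488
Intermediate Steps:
y(R) = R*(1 + R)
(-29221 - 26219) + y(-152) = (-29221 - 26219) - 152*(1 - 152) = -55440 - 152*(-151) = -55440 + 22952 = -32488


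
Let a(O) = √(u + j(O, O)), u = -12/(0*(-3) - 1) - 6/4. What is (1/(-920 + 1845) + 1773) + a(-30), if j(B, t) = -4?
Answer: 1640026/925 + √26/2 ≈ 1775.6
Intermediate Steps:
u = 21/2 (u = -12/(0 - 1) - 6*¼ = -12/(-1) - 3/2 = -12*(-1) - 3/2 = 12 - 3/2 = 21/2 ≈ 10.500)
a(O) = √26/2 (a(O) = √(21/2 - 4) = √(13/2) = √26/2)
(1/(-920 + 1845) + 1773) + a(-30) = (1/(-920 + 1845) + 1773) + √26/2 = (1/925 + 1773) + √26/2 = 1640026/925 + √26/2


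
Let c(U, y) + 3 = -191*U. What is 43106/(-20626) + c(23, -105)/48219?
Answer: -1084600055/497282547 ≈ -2.1811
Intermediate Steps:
c(U, y) = -3 - 191*U
43106/(-20626) + c(23, -105)/48219 = 43106/(-20626) + (-3 - 191*23)/48219 = 43106*(-1/20626) + (-3 - 4393)*(1/48219) = -21553/10313 - 4396*1/48219 = -21553/10313 - 4396/48219 = -1084600055/497282547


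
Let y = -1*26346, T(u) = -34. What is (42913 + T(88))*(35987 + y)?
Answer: 413396439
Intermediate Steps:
y = -26346
(42913 + T(88))*(35987 + y) = (42913 - 34)*(35987 - 26346) = 42879*9641 = 413396439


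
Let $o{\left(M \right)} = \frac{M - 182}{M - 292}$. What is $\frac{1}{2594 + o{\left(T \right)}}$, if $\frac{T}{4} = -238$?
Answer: $\frac{622}{1614035} \approx 0.00038537$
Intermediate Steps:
$T = -952$ ($T = 4 \left(-238\right) = -952$)
$o{\left(M \right)} = \frac{-182 + M}{-292 + M}$
$\frac{1}{2594 + o{\left(T \right)}} = \frac{1}{2594 + \frac{-182 - 952}{-292 - 952}} = \frac{1}{2594 + \frac{1}{-1244} \left(-1134\right)} = \frac{1}{2594 - - \frac{567}{622}} = \frac{1}{2594 + \frac{567}{622}} = \frac{1}{\frac{1614035}{622}} = \frac{622}{1614035}$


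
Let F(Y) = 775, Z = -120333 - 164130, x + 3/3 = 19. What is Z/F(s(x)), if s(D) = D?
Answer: -284463/775 ≈ -367.05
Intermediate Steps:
x = 18 (x = -1 + 19 = 18)
Z = -284463
Z/F(s(x)) = -284463/775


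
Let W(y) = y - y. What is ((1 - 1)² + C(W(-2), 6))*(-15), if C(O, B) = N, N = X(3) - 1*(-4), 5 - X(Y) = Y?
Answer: -90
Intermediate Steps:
X(Y) = 5 - Y
W(y) = 0
N = 6 (N = (5 - 1*3) - 1*(-4) = (5 - 3) + 4 = 2 + 4 = 6)
C(O, B) = 6
((1 - 1)² + C(W(-2), 6))*(-15) = ((1 - 1)² + 6)*(-15) = (0² + 6)*(-15) = (0 + 6)*(-15) = 6*(-15) = -90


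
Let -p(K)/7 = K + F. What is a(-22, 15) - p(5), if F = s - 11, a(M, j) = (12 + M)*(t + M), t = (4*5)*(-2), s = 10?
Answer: 648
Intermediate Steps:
t = -40 (t = 20*(-2) = -40)
a(M, j) = (-40 + M)*(12 + M) (a(M, j) = (12 + M)*(-40 + M) = (-40 + M)*(12 + M))
F = -1 (F = 10 - 11 = -1)
p(K) = 7 - 7*K (p(K) = -7*(K - 1) = -7*(-1 + K) = 7 - 7*K)
a(-22, 15) - p(5) = (-480 + (-22)² - 28*(-22)) - (7 - 7*5) = (-480 + 484 + 616) - (7 - 35) = 620 - 1*(-28) = 620 + 28 = 648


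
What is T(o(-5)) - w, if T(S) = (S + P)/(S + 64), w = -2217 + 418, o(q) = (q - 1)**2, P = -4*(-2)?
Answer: 44986/25 ≈ 1799.4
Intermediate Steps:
P = 8
o(q) = (-1 + q)**2
w = -1799
T(S) = (8 + S)/(64 + S) (T(S) = (S + 8)/(S + 64) = (8 + S)/(64 + S))
T(o(-5)) - w = (8 + (-1 - 5)**2)/(64 + (-1 - 5)**2) - 1*(-1799) = (8 + (-6)**2)/(64 + (-6)**2) + 1799 = (8 + 36)/(64 + 36) + 1799 = 44/100 + 1799 = (1/100)*44 + 1799 = 11/25 + 1799 = 44986/25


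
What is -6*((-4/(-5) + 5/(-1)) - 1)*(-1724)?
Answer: -268944/5 ≈ -53789.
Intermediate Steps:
-6*((-4/(-5) + 5/(-1)) - 1)*(-1724) = -6*((-4*(-1/5) + 5*(-1)) - 1)*(-1724) = -6*((4/5 - 5) - 1)*(-1724) = -6*(-21/5 - 1)*(-1724) = -6*(-26/5)*(-1724) = -(-156)*(-1724)/5 = -1*268944/5 = -268944/5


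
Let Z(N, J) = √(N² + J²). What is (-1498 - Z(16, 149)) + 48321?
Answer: 46823 - √22457 ≈ 46673.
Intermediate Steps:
Z(N, J) = √(J² + N²)
(-1498 - Z(16, 149)) + 48321 = (-1498 - √(149² + 16²)) + 48321 = (-1498 - √(22201 + 256)) + 48321 = (-1498 - √22457) + 48321 = 46823 - √22457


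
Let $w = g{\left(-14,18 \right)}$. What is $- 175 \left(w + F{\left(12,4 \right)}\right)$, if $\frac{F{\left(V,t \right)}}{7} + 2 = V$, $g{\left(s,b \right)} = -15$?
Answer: $-9625$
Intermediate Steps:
$F{\left(V,t \right)} = -14 + 7 V$
$w = -15$
$- 175 \left(w + F{\left(12,4 \right)}\right) = - 175 \left(-15 + \left(-14 + 7 \cdot 12\right)\right) = - 175 \left(-15 + \left(-14 + 84\right)\right) = - 175 \left(-15 + 70\right) = \left(-175\right) 55 = -9625$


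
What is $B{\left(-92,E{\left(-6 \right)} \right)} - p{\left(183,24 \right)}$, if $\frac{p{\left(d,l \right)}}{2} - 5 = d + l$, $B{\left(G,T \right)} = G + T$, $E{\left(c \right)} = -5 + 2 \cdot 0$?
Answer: $-521$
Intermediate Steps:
$E{\left(c \right)} = -5$ ($E{\left(c \right)} = -5 + 0 = -5$)
$p{\left(d,l \right)} = 10 + 2 d + 2 l$ ($p{\left(d,l \right)} = 10 + 2 \left(d + l\right) = 10 + \left(2 d + 2 l\right) = 10 + 2 d + 2 l$)
$B{\left(-92,E{\left(-6 \right)} \right)} - p{\left(183,24 \right)} = \left(-92 - 5\right) - \left(10 + 2 \cdot 183 + 2 \cdot 24\right) = -97 - \left(10 + 366 + 48\right) = -97 - 424 = -521$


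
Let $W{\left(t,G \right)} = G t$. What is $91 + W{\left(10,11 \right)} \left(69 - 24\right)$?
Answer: $5041$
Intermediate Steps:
$91 + W{\left(10,11 \right)} \left(69 - 24\right) = 91 + 11 \cdot 10 \left(69 - 24\right) = 91 + 110 \cdot 45 = 91 + 4950 = 5041$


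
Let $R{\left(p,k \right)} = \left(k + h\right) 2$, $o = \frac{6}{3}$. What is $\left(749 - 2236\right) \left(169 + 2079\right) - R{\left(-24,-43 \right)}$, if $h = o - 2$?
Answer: $-3342690$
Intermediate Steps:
$o = 2$ ($o = 6 \cdot \frac{1}{3} = 2$)
$h = 0$ ($h = 2 - 2 = 0$)
$R{\left(p,k \right)} = 2 k$ ($R{\left(p,k \right)} = \left(k + 0\right) 2 = k 2 = 2 k$)
$\left(749 - 2236\right) \left(169 + 2079\right) - R{\left(-24,-43 \right)} = \left(749 - 2236\right) \left(169 + 2079\right) - 2 \left(-43\right) = \left(-1487\right) 2248 - -86 = -3342776 + 86 = -3342690$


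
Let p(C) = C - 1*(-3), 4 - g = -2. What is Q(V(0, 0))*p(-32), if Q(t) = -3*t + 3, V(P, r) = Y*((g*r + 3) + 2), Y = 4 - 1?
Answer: 1218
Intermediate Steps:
g = 6 (g = 4 - 1*(-2) = 4 + 2 = 6)
Y = 3
V(P, r) = 15 + 18*r (V(P, r) = 3*((6*r + 3) + 2) = 3*((3 + 6*r) + 2) = 3*(5 + 6*r) = 15 + 18*r)
p(C) = 3 + C (p(C) = C + 3 = 3 + C)
Q(t) = 3 - 3*t
Q(V(0, 0))*p(-32) = (3 - 3*(15 + 18*0))*(3 - 32) = (3 - 3*(15 + 0))*(-29) = (3 - 3*15)*(-29) = (3 - 45)*(-29) = -42*(-29) = 1218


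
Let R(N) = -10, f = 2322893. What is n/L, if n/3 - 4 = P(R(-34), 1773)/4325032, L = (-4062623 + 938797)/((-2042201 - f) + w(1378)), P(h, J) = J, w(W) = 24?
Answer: 113286013497105/6755323706216 ≈ 16.770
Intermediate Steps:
L = 1561913/2182535 (L = (-4062623 + 938797)/((-2042201 - 1*2322893) + 24) = -3123826/((-2042201 - 2322893) + 24) = -3123826/(-4365094 + 24) = -3123826/(-4365070) = -3123826*(-1/4365070) = 1561913/2182535 ≈ 0.71564)
n = 51905703/4325032 (n = 12 + 3*(1773/4325032) = 12 + 5319/4325032 = 51905703/4325032 ≈ 12.001)
n/L = 51905703/(4325032*(1561913/2182535)) = (51905703/4325032)*(2182535/1561913) = 113286013497105/6755323706216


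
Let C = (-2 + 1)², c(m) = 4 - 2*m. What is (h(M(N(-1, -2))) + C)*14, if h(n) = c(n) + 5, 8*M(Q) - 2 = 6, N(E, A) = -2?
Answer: 112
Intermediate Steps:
M(Q) = 1 (M(Q) = ¼ + (⅛)*6 = ¼ + ¾ = 1)
h(n) = 9 - 2*n (h(n) = (4 - 2*n) + 5 = 9 - 2*n)
C = 1 (C = (-1)² = 1)
(h(M(N(-1, -2))) + C)*14 = ((9 - 2*1) + 1)*14 = ((9 - 2) + 1)*14 = (7 + 1)*14 = 8*14 = 112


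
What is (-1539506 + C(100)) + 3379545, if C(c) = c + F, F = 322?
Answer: 1840461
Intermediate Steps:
C(c) = 322 + c (C(c) = c + 322 = 322 + c)
(-1539506 + C(100)) + 3379545 = (-1539506 + (322 + 100)) + 3379545 = (-1539506 + 422) + 3379545 = -1539084 + 3379545 = 1840461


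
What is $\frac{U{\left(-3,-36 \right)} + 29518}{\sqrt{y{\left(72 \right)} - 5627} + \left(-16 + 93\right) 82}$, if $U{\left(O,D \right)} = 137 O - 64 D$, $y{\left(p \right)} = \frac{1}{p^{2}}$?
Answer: $\frac{32731776}{6580421} - \frac{72 i \sqrt{29170367}}{6580421} \approx 4.9741 - 0.059095 i$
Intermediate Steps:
$y{\left(p \right)} = \frac{1}{p^{2}}$
$U{\left(O,D \right)} = - 64 D + 137 O$
$\frac{U{\left(-3,-36 \right)} + 29518}{\sqrt{y{\left(72 \right)} - 5627} + \left(-16 + 93\right) 82} = \frac{\left(\left(-64\right) \left(-36\right) + 137 \left(-3\right)\right) + 29518}{\sqrt{\frac{1}{5184} - 5627} + \left(-16 + 93\right) 82} = \frac{\left(2304 - 411\right) + 29518}{\sqrt{\frac{1}{5184} - 5627} + 77 \cdot 82} = \frac{1893 + 29518}{\sqrt{- \frac{29170367}{5184}} + 6314} = \frac{31411}{\frac{i \sqrt{29170367}}{72} + 6314} = \frac{31411}{6314 + \frac{i \sqrt{29170367}}{72}}$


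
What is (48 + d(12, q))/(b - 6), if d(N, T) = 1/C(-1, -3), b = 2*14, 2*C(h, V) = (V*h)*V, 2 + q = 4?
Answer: 215/99 ≈ 2.1717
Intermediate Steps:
q = 2 (q = -2 + 4 = 2)
C(h, V) = h*V²/2 (C(h, V) = ((V*h)*V)/2 = (h*V²)/2 = h*V²/2)
b = 28
d(N, T) = -2/9 (d(N, T) = 1/((½)*(-1)*(-3)²) = 1/((½)*(-1)*9) = 1/(-9/2) = -2/9)
(48 + d(12, q))/(b - 6) = (48 - 2/9)/(28 - 6) = (430/9)/22 = (430/9)*(1/22) = 215/99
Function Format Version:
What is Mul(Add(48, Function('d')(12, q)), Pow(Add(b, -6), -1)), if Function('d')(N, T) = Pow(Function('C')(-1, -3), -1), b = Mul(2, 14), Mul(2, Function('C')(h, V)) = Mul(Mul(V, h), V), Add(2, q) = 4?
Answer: Rational(215, 99) ≈ 2.1717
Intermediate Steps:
q = 2 (q = Add(-2, 4) = 2)
Function('C')(h, V) = Mul(Rational(1, 2), h, Pow(V, 2)) (Function('C')(h, V) = Mul(Rational(1, 2), Mul(Mul(V, h), V)) = Mul(Rational(1, 2), Mul(h, Pow(V, 2))) = Mul(Rational(1, 2), h, Pow(V, 2)))
b = 28
Function('d')(N, T) = Rational(-2, 9) (Function('d')(N, T) = Pow(Mul(Rational(1, 2), -1, Pow(-3, 2)), -1) = Pow(Mul(Rational(1, 2), -1, 9), -1) = Pow(Rational(-9, 2), -1) = Rational(-2, 9))
Mul(Add(48, Function('d')(12, q)), Pow(Add(b, -6), -1)) = Mul(Add(48, Rational(-2, 9)), Pow(Add(28, -6), -1)) = Mul(Rational(430, 9), Pow(22, -1)) = Mul(Rational(430, 9), Rational(1, 22)) = Rational(215, 99)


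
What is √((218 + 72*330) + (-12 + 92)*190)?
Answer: √39178 ≈ 197.93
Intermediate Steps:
√((218 + 72*330) + (-12 + 92)*190) = √((218 + 23760) + 80*190) = √(23978 + 15200) = √39178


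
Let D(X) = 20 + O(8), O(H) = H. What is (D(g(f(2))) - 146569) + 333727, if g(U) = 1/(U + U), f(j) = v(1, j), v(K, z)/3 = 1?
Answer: 187186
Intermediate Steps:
v(K, z) = 3 (v(K, z) = 3*1 = 3)
f(j) = 3
g(U) = 1/(2*U)
D(X) = 28 (D(X) = 20 + 8 = 28)
(D(g(f(2))) - 146569) + 333727 = (28 - 146569) + 333727 = -146541 + 333727 = 187186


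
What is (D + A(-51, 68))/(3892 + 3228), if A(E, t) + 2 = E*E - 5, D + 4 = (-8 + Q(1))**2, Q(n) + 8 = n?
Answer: 563/1424 ≈ 0.39537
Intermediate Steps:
Q(n) = -8 + n
D = 221 (D = -4 + (-8 + (-8 + 1))**2 = -4 + (-8 - 7)**2 = -4 + (-15)**2 = -4 + 225 = 221)
A(E, t) = -7 + E**2 (A(E, t) = -2 + (E*E - 5) = -2 + (E**2 - 5) = -2 + (-5 + E**2) = -7 + E**2)
(D + A(-51, 68))/(3892 + 3228) = (221 + (-7 + (-51)**2))/(3892 + 3228) = (221 + (-7 + 2601))/7120 = (221 + 2594)*(1/7120) = 2815*(1/7120) = 563/1424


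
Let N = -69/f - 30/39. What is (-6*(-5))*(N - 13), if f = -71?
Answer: -354360/923 ≈ -383.92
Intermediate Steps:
N = 187/923 (N = -69/(-71) - 30/39 = -69*(-1/71) - 30*1/39 = 69/71 - 10/13 = 187/923 ≈ 0.20260)
(-6*(-5))*(N - 13) = (-6*(-5))*(187/923 - 13) = 30*(-11812/923) = -354360/923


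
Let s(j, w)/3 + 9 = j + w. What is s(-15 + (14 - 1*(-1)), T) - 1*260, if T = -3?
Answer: -296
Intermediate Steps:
s(j, w) = -27 + 3*j + 3*w (s(j, w) = -27 + 3*(j + w) = -27 + (3*j + 3*w) = -27 + 3*j + 3*w)
s(-15 + (14 - 1*(-1)), T) - 1*260 = (-27 + 3*(-15 + (14 - 1*(-1))) + 3*(-3)) - 1*260 = (-27 + 3*(-15 + (14 + 1)) - 9) - 260 = (-27 + 3*(-15 + 15) - 9) - 260 = (-27 + 3*0 - 9) - 260 = (-27 + 0 - 9) - 260 = -36 - 260 = -296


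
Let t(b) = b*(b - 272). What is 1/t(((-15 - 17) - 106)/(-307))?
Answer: -94249/11504508 ≈ -0.0081924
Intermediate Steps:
t(b) = b*(-272 + b)
1/t(((-15 - 17) - 106)/(-307)) = 1/((((-15 - 17) - 106)/(-307))*(-272 + ((-15 - 17) - 106)/(-307))) = 1/(((-32 - 106)*(-1/307))*(-272 + (-32 - 106)*(-1/307))) = 1/((-138*(-1/307))*(-272 - 138*(-1/307))) = 1/(138*(-272 + 138/307)/307) = 1/((138/307)*(-83366/307)) = 1/(-11504508/94249) = -94249/11504508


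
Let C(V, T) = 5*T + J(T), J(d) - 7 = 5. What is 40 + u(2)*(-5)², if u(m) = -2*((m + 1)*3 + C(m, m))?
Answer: -1510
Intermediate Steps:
J(d) = 12 (J(d) = 7 + 5 = 12)
C(V, T) = 12 + 5*T (C(V, T) = 5*T + 12 = 12 + 5*T)
u(m) = -30 - 16*m (u(m) = -2*((m + 1)*3 + (12 + 5*m)) = -2*((1 + m)*3 + (12 + 5*m)) = -2*((3 + 3*m) + (12 + 5*m)) = -2*(15 + 8*m) = -30 - 16*m)
40 + u(2)*(-5)² = 40 + (-30 - 16*2)*(-5)² = 40 + (-30 - 32)*25 = 40 - 62*25 = 40 - 1550 = -1510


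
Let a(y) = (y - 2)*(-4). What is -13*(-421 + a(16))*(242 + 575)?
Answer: 5066217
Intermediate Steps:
a(y) = 8 - 4*y (a(y) = (-2 + y)*(-4) = 8 - 4*y)
-13*(-421 + a(16))*(242 + 575) = -13*(-421 + (8 - 4*16))*(242 + 575) = -13*(-421 + (8 - 64))*817 = -13*(-421 - 56)*817 = -(-6201)*817 = -13*(-389709) = 5066217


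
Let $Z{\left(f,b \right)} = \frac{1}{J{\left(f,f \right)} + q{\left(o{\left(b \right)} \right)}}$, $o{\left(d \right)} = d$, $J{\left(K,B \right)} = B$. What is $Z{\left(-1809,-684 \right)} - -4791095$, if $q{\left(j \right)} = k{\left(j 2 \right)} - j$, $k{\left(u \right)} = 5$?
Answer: $\frac{5366026399}{1120} \approx 4.7911 \cdot 10^{6}$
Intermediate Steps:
$q{\left(j \right)} = 5 - j$
$Z{\left(f,b \right)} = \frac{1}{5 + f - b}$ ($Z{\left(f,b \right)} = \frac{1}{f - \left(-5 + b\right)} = \frac{1}{5 + f - b}$)
$Z{\left(-1809,-684 \right)} - -4791095 = \frac{1}{5 - 1809 - -684} - -4791095 = \frac{1}{5 - 1809 + 684} + 4791095 = \frac{1}{-1120} + 4791095 = - \frac{1}{1120} + 4791095 = \frac{5366026399}{1120}$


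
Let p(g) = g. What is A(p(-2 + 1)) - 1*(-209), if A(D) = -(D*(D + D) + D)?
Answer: 208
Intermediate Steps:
A(D) = -D - 2*D**2 (A(D) = -(D*(2*D) + D) = -(2*D**2 + D) = -(D + 2*D**2) = -D - 2*D**2)
A(p(-2 + 1)) - 1*(-209) = -(-2 + 1)*(1 + 2*(-2 + 1)) - 1*(-209) = -1*(-1)*(1 + 2*(-1)) + 209 = -1*(-1)*(1 - 2) + 209 = -1*(-1)*(-1) + 209 = -1 + 209 = 208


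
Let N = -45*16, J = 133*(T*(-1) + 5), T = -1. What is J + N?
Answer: 78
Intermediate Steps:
J = 798 (J = 133*(-1*(-1) + 5) = 133*(1 + 5) = 133*6 = 798)
N = -720
J + N = 798 - 720 = 78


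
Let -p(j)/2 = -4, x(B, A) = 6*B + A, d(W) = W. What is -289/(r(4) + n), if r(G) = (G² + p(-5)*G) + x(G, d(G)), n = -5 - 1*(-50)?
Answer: -289/121 ≈ -2.3884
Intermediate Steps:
x(B, A) = A + 6*B
p(j) = 8 (p(j) = -2*(-4) = 8)
n = 45 (n = -5 + 50 = 45)
r(G) = G² + 15*G (r(G) = (G² + 8*G) + (G + 6*G) = (G² + 8*G) + 7*G = G² + 15*G)
-289/(r(4) + n) = -289/(4*(15 + 4) + 45) = -289/(4*19 + 45) = -289/(76 + 45) = -289/121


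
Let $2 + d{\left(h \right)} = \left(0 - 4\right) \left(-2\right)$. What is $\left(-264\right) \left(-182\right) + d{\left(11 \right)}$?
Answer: $48054$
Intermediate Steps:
$d{\left(h \right)} = 6$ ($d{\left(h \right)} = -2 + \left(0 - 4\right) \left(-2\right) = -2 - -8 = -2 + 8 = 6$)
$\left(-264\right) \left(-182\right) + d{\left(11 \right)} = \left(-264\right) \left(-182\right) + 6 = 48048 + 6 = 48054$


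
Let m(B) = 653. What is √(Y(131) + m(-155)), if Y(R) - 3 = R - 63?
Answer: 2*√181 ≈ 26.907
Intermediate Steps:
Y(R) = -60 + R (Y(R) = 3 + (R - 63) = 3 + (-63 + R) = -60 + R)
√(Y(131) + m(-155)) = √((-60 + 131) + 653) = √(71 + 653) = √724 = 2*√181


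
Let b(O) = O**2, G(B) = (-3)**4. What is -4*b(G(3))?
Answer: -26244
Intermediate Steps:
G(B) = 81
-4*b(G(3)) = -4*81**2 = -4*6561 = -26244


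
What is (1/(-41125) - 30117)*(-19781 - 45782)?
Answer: 81203815885438/41125 ≈ 1.9746e+9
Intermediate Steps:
(1/(-41125) - 30117)*(-19781 - 45782) = (-1/41125 - 30117)*(-65563) = -1238561626/41125*(-65563) = 81203815885438/41125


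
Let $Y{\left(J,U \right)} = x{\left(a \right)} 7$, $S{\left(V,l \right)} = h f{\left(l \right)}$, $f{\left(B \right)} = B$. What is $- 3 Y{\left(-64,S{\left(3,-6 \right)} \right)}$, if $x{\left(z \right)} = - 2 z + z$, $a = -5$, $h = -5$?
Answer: $-105$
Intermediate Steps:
$x{\left(z \right)} = - z$
$S{\left(V,l \right)} = - 5 l$
$Y{\left(J,U \right)} = 35$ ($Y{\left(J,U \right)} = \left(-1\right) \left(-5\right) 7 = 5 \cdot 7 = 35$)
$- 3 Y{\left(-64,S{\left(3,-6 \right)} \right)} = \left(-3\right) 35 = -105$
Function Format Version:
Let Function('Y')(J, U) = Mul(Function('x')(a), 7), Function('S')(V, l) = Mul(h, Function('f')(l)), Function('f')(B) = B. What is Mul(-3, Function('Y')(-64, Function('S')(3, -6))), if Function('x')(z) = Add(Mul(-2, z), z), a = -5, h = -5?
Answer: -105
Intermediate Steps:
Function('x')(z) = Mul(-1, z)
Function('S')(V, l) = Mul(-5, l)
Function('Y')(J, U) = 35 (Function('Y')(J, U) = Mul(Mul(-1, -5), 7) = Mul(5, 7) = 35)
Mul(-3, Function('Y')(-64, Function('S')(3, -6))) = Mul(-3, 35) = -105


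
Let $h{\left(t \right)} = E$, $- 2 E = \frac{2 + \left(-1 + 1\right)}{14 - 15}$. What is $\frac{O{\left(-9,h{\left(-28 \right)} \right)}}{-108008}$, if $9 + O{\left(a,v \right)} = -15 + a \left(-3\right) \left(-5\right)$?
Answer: $\frac{159}{108008} \approx 0.0014721$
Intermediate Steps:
$E = 1$ ($E = - \frac{\left(2 + \left(-1 + 1\right)\right) \frac{1}{14 - 15}}{2} = - \frac{\left(2 + 0\right) \frac{1}{-1}}{2} = - \frac{2 \left(-1\right)}{2} = \left(- \frac{1}{2}\right) \left(-2\right) = 1$)
$h{\left(t \right)} = 1$
$O{\left(a,v \right)} = -24 + 15 a$ ($O{\left(a,v \right)} = -9 + \left(-15 + a \left(-3\right) \left(-5\right)\right) = -9 + \left(-15 + - 3 a \left(-5\right)\right) = -9 + \left(-15 + 15 a\right) = -24 + 15 a$)
$\frac{O{\left(-9,h{\left(-28 \right)} \right)}}{-108008} = \frac{-24 + 15 \left(-9\right)}{-108008} = \left(-24 - 135\right) \left(- \frac{1}{108008}\right) = \left(-159\right) \left(- \frac{1}{108008}\right) = \frac{159}{108008}$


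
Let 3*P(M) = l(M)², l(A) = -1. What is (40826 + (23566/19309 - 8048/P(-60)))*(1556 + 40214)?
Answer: 13455633418080/19309 ≈ 6.9686e+8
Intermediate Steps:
P(M) = ⅓ (P(M) = (⅓)*(-1)² = (⅓)*1 = ⅓)
(40826 + (23566/19309 - 8048/P(-60)))*(1556 + 40214) = (40826 + (23566/19309 - 8048/⅓))*(1556 + 40214) = (40826 + (23566*(1/19309) - 8048*3))*41770 = (40826 + (23566/19309 - 24144))*41770 = (40826 - 466172930/19309)*41770 = (322136304/19309)*41770 = 13455633418080/19309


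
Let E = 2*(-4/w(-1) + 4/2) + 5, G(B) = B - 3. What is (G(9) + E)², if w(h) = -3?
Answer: 2809/9 ≈ 312.11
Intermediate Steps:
G(B) = -3 + B
E = 35/3 (E = 2*(-4/(-3) + 4/2) + 5 = 2*(-4*(-⅓) + 4*(½)) + 5 = 2*(4/3 + 2) + 5 = 2*(10/3) + 5 = 20/3 + 5 = 35/3 ≈ 11.667)
(G(9) + E)² = ((-3 + 9) + 35/3)² = (6 + 35/3)² = (53/3)² = 2809/9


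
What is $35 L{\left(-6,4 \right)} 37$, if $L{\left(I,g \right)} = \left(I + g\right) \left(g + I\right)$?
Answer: $5180$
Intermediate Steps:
$L{\left(I,g \right)} = \left(I + g\right)^{2}$ ($L{\left(I,g \right)} = \left(I + g\right) \left(I + g\right) = \left(I + g\right)^{2}$)
$35 L{\left(-6,4 \right)} 37 = 35 \left(-6 + 4\right)^{2} \cdot 37 = 35 \left(-2\right)^{2} \cdot 37 = 35 \cdot 4 \cdot 37 = 140 \cdot 37 = 5180$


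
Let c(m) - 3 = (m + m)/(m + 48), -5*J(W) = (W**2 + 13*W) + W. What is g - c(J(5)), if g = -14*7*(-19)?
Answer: 53949/29 ≈ 1860.3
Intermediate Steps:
J(W) = -14*W/5 - W**2/5 (J(W) = -((W**2 + 13*W) + W)/5 = -(W**2 + 14*W)/5 = -14*W/5 - W**2/5)
c(m) = 3 + 2*m/(48 + m) (c(m) = 3 + (m + m)/(m + 48) = 3 + (2*m)/(48 + m) = 3 + 2*m/(48 + m))
g = 1862 (g = -98*(-19) = 1862)
g - c(J(5)) = 1862 - (144 + 5*(-1/5*5*(14 + 5)))/(48 - 1/5*5*(14 + 5)) = 1862 - (144 + 5*(-1/5*5*19))/(48 - 1/5*5*19) = 1862 - (144 + 5*(-19))/(48 - 19) = 1862 - (144 - 95)/29 = 1862 - 49/29 = 53949/29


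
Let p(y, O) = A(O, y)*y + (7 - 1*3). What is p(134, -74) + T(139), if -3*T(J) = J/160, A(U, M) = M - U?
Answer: 13380341/480 ≈ 27876.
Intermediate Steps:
p(y, O) = 4 + y*(y - O) (p(y, O) = (y - O)*y + (7 - 1*3) = y*(y - O) + (7 - 3) = y*(y - O) + 4 = 4 + y*(y - O))
T(J) = -J/480 (T(J) = -J/(3*160) = -J/480)
p(134, -74) + T(139) = (4 - 1*134*(-74 - 1*134)) - 1/480*139 = (4 - 1*134*(-74 - 134)) - 139/480 = (4 - 1*134*(-208)) - 139/480 = (4 + 27872) - 139/480 = 27876 - 139/480 = 13380341/480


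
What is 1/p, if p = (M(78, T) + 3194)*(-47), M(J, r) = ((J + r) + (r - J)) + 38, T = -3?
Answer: -1/151622 ≈ -6.5953e-6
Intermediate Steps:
M(J, r) = 38 + 2*r (M(J, r) = 2*r + 38 = 38 + 2*r)
p = -151622 (p = ((38 + 2*(-3)) + 3194)*(-47) = ((38 - 6) + 3194)*(-47) = (32 + 3194)*(-47) = 3226*(-47) = -151622)
1/p = 1/(-151622) = -1/151622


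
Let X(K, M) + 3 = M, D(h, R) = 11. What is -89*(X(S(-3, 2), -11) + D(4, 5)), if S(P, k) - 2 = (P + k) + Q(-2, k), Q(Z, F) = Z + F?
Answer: 267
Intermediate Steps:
Q(Z, F) = F + Z
S(P, k) = P + 2*k (S(P, k) = 2 + ((P + k) + (k - 2)) = 2 + ((P + k) + (-2 + k)) = 2 + (-2 + P + 2*k) = P + 2*k)
X(K, M) = -3 + M
-89*(X(S(-3, 2), -11) + D(4, 5)) = -89*((-3 - 11) + 11) = -89*(-14 + 11) = -89*(-3) = 267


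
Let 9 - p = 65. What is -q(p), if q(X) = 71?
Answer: -71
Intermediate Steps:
p = -56 (p = 9 - 1*65 = 9 - 65 = -56)
-q(p) = -1*71 = -71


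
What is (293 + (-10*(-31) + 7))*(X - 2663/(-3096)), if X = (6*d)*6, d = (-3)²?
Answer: 306758935/1548 ≈ 1.9816e+5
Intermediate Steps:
d = 9
X = 324 (X = (6*9)*6 = 54*6 = 324)
(293 + (-10*(-31) + 7))*(X - 2663/(-3096)) = (293 + (-10*(-31) + 7))*(324 - 2663/(-3096)) = (293 + (310 + 7))*(324 - 2663*(-1/3096)) = (293 + 317)*(324 + 2663/3096) = 610*(1005767/3096) = 306758935/1548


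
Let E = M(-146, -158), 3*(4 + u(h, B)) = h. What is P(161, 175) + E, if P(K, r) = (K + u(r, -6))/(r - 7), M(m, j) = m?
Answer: -36469/252 ≈ -144.72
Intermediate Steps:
u(h, B) = -4 + h/3
P(K, r) = (-4 + K + r/3)/(-7 + r) (P(K, r) = (K + (-4 + r/3))/(r - 7) = (-4 + K + r/3)/(-7 + r))
E = -146
P(161, 175) + E = (-4 + 161 + (1/3)*175)/(-7 + 175) - 146 = (-4 + 161 + 175/3)/168 - 146 = (1/168)*(646/3) - 146 = 323/252 - 146 = -36469/252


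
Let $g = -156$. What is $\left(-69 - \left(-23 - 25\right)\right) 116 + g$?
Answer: $-2592$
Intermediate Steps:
$\left(-69 - \left(-23 - 25\right)\right) 116 + g = \left(-69 - \left(-23 - 25\right)\right) 116 - 156 = \left(-69 - -48\right) 116 - 156 = \left(-69 + 48\right) 116 - 156 = \left(-21\right) 116 - 156 = -2436 - 156 = -2592$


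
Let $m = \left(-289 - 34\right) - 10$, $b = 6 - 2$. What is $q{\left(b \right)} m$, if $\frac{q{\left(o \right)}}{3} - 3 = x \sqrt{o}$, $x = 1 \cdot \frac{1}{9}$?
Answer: $-3219$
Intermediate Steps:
$x = \frac{1}{9}$ ($x = 1 \cdot \frac{1}{9} = \frac{1}{9} \approx 0.11111$)
$b = 4$
$q{\left(o \right)} = 9 + \frac{\sqrt{o}}{3}$ ($q{\left(o \right)} = 9 + 3 \frac{\sqrt{o}}{9} = 9 + \frac{\sqrt{o}}{3}$)
$m = -333$ ($m = -323 - 10 = -333$)
$q{\left(b \right)} m = \left(9 + \frac{\sqrt{4}}{3}\right) \left(-333\right) = \left(9 + \frac{1}{3} \cdot 2\right) \left(-333\right) = \left(9 + \frac{2}{3}\right) \left(-333\right) = \frac{29}{3} \left(-333\right) = -3219$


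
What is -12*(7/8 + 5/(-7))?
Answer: -27/14 ≈ -1.9286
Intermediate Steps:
-12*(7/8 + 5/(-7)) = -12*(7*(⅛) + 5*(-⅐)) = -12*(7/8 - 5/7) = -12*9/56 = -27/14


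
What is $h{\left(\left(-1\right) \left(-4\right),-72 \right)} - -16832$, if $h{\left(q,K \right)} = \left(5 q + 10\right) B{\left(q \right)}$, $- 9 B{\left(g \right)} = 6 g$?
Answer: $16752$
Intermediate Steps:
$B{\left(g \right)} = - \frac{2 g}{3}$ ($B{\left(g \right)} = - \frac{6 g}{9} = - \frac{2 g}{3}$)
$h{\left(q,K \right)} = - \frac{2 q \left(10 + 5 q\right)}{3}$ ($h{\left(q,K \right)} = \left(5 q + 10\right) \left(- \frac{2 q}{3}\right) = \left(10 + 5 q\right) \left(- \frac{2 q}{3}\right) = - \frac{2 q \left(10 + 5 q\right)}{3}$)
$h{\left(\left(-1\right) \left(-4\right),-72 \right)} - -16832 = - \frac{10 \left(\left(-1\right) \left(-4\right)\right) \left(2 - -4\right)}{3} - -16832 = \left(- \frac{10}{3}\right) 4 \left(2 + 4\right) + 16832 = \left(- \frac{10}{3}\right) 4 \cdot 6 + 16832 = -80 + 16832 = 16752$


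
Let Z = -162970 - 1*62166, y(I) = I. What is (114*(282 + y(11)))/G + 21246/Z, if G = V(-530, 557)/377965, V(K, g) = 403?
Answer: 1421147010855171/45364904 ≈ 3.1327e+7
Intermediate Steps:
Z = -225136 (Z = -162970 - 62166 = -225136)
G = 403/377965 ≈ 0.0010662
(114*(282 + y(11)))/G + 21246/Z = (114*(282 + 11))/(403/377965) + 21246/(-225136) = (114*293)*(377965/403) + 21246*(-1/225136) = 33402*(377965/403) - 10623/112568 = 12624786930/403 - 10623/112568 = 1421147010855171/45364904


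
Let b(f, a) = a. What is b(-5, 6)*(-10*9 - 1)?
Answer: -546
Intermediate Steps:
b(-5, 6)*(-10*9 - 1) = 6*(-10*9 - 1) = 6*(-90 - 1) = 6*(-91) = -546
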